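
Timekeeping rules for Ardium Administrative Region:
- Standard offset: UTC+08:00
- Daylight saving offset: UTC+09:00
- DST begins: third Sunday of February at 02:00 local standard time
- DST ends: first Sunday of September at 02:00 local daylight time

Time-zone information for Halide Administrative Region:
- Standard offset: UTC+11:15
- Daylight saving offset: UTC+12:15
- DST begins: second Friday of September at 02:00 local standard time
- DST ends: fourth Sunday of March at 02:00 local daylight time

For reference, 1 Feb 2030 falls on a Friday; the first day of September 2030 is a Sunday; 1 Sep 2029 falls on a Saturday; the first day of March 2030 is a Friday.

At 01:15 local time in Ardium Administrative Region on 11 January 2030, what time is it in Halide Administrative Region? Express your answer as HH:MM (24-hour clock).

05:30

1 February 2030 is a Friday, so the first Sunday is February 3 and the third is February 17.
1 September 2030 is a Sunday, so the first Sunday is September 1.
11 January 2030 is outside the daylight-saving period (17 February – 1 September), so Ardium Administrative Region is on standard time, UTC+08:00.
01:15 Ardium Administrative Region − 8h = 17:15 UTC (rolling into the previous day, 10 January 2030).
1 September 2029 is a Saturday, so the first Friday is September 7 and the second is September 14.
1 March 2030 is a Friday, so the first Sunday is March 3 and the fourth is March 24.
At the standard offset (UTC+11:15), 17:15 UTC + 11h15m = 04:30 Halide Administrative Region standard time (rolling into the next day, 11 January 2030).
The standard-time date in Halide Administrative Region, 11 January 2030, lies within the daylight-saving period (14 September 2029 – 24 March 2030), so Halide Administrative Region is on daylight time, UTC+12:15.
17:15 UTC + 12h15m = 05:30 Halide Administrative Region (rolling into the next day, 11 January 2030).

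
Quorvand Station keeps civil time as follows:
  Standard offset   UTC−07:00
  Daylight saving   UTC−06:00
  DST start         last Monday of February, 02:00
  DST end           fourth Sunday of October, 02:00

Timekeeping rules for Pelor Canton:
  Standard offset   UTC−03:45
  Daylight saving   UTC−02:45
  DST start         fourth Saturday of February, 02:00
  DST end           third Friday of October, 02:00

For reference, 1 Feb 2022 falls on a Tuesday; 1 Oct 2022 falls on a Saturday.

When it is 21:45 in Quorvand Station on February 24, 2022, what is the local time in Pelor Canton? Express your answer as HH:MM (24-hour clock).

1 February 2022 is a Tuesday, so Mondays fall on 7, 14, 21, 28; the last is February 28.
1 October 2022 is a Saturday, so the first Sunday is October 2 and the fourth is October 23.
February 24, 2022 does not fall between 28 February and 23 October, so daylight saving is not in effect and Quorvand Station is at UTC−07:00.
21:45 Quorvand Station + 7h = 04:45 UTC (rolling into the next day, 25 February 2022).
1 February 2022 is a Tuesday, so the first Saturday is February 5 and the fourth is February 26.
1 October 2022 is a Saturday, so the first Friday is October 7 and the third is October 21.
At the standard offset (UTC−03:45), 04:45 UTC − 3h45m = 01:00 Pelor Canton standard time.
The standard-time date in Pelor Canton, February 25, 2022, does not fall between 26 February and 21 October, so daylight saving is not in effect and Pelor Canton is at UTC−03:45.
04:45 UTC − 3h45m = 01:00 Pelor Canton.

01:00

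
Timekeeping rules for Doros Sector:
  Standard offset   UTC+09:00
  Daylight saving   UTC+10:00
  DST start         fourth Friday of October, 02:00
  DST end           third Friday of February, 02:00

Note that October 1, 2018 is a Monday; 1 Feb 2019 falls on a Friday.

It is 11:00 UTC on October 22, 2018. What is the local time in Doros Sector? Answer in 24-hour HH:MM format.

1 October 2018 is a Monday, so the first Friday is October 5 and the fourth is October 26.
1 February 2019 is a Friday, so the first Friday is February 1 and the third is February 15.
At the standard offset (UTC+09:00), 11:00 UTC + 9h = 20:00 Doros Sector standard time.
Daylight saving runs 26 October 2018 – 15 February 2019; the standard-time date in Doros Sector, October 22, 2018, is outside that window, so Doros Sector is on standard time at UTC+09:00.
11:00 UTC + 9h = 20:00 local.

20:00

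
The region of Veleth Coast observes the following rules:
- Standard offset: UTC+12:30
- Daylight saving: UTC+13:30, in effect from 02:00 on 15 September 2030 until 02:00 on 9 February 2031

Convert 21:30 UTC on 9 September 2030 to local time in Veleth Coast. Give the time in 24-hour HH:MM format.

At the standard offset (UTC+12:30), 21:30 UTC + 12h30m = 10:00 Veleth Coast standard time (rolling into the next day, 10 September 2030).
The standard-time date in Veleth Coast, 10 September 2030, does not fall between 15 September 2030 and 9 February 2031, so daylight saving is not in effect and Veleth Coast is at UTC+12:30.
21:30 UTC + 12h30m = 10:00 local (rolling into the next day, 10 September 2030).

10:00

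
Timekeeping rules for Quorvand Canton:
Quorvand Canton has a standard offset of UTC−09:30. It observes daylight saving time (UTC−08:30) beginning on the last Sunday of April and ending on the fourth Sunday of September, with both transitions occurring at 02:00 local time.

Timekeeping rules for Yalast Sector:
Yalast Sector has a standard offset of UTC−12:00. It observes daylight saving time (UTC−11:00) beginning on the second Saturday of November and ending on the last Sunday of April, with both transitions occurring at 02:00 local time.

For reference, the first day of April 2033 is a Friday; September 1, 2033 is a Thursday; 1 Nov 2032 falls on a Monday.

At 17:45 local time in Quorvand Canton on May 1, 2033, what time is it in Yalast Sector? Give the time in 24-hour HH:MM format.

1 April 2033 is a Friday, so Sundays fall on 3, 10, 17, 24; the last is April 24.
1 September 2033 is a Thursday, so the first Sunday is September 4 and the fourth is September 25.
May 1, 2033 lies within the daylight-saving period (24 April – 25 September), so Quorvand Canton is on daylight time, UTC−08:30.
17:45 Quorvand Canton + 8h30m = 02:15 UTC (rolling into the next day, 2 May 2033).
1 November 2032 is a Monday, so the first Saturday is November 6 and the second is November 13.
1 April 2033 is a Friday, so Sundays fall on 3, 10, 17, 24; the last is April 24.
At the standard offset (UTC−12:00), 02:15 UTC − 12h = 14:15 Yalast Sector standard time (rolling into the previous day, 1 May 2033).
The standard-time date in Yalast Sector, May 1, 2033, does not fall between 13 November 2032 and 24 April 2033, so daylight saving is not in effect and Yalast Sector is at UTC−12:00.
02:15 UTC − 12h = 14:15 Yalast Sector (rolling into the previous day, 1 May 2033).

14:15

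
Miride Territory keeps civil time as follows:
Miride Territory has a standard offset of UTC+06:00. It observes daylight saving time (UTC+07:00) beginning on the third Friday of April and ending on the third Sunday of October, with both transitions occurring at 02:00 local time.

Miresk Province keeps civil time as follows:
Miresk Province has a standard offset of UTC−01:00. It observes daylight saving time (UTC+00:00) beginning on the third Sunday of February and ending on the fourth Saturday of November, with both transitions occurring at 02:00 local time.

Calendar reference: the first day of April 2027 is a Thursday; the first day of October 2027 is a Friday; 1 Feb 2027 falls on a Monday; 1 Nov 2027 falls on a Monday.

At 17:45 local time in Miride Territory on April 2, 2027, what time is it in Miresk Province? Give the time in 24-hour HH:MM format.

1 April 2027 is a Thursday, so the first Friday is April 2 and the third is April 16.
1 October 2027 is a Friday, so the first Sunday is October 3 and the third is October 17.
Daylight saving runs 16 April – 17 October; April 2, 2027 is outside that window, so Miride Territory is on standard time at UTC+06:00.
17:45 Miride Territory − 6h = 11:45 UTC.
1 February 2027 is a Monday, so the first Sunday is February 7 and the third is February 21.
1 November 2027 is a Monday, so the first Saturday is November 6 and the fourth is November 27.
At the standard offset (UTC−01:00), 11:45 UTC − 1h = 10:45 Miresk Province standard time.
Daylight saving runs 21 February – 27 November; the standard-time date in Miresk Province, April 2, 2027, is inside that window, so Miresk Province is at UTC+00:00.
11:45 UTC + 0h = 11:45 Miresk Province.

11:45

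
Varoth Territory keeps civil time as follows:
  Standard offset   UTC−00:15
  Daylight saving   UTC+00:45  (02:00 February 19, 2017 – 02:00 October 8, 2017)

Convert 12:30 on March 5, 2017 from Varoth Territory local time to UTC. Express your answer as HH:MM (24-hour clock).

11:45

Daylight saving runs 19 February – 8 October; March 5, 2017 is inside that window, so Varoth Territory is at UTC+00:45.
12:30 local − 0h45m = 11:45 UTC.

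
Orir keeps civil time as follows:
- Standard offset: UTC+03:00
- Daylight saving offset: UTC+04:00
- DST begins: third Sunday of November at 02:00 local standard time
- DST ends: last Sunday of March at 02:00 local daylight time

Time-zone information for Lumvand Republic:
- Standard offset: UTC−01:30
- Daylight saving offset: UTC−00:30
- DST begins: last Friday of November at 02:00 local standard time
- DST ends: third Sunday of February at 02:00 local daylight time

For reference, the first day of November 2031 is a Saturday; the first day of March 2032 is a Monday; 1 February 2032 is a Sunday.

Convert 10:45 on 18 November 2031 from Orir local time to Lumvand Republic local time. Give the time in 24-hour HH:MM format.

1 November 2031 is a Saturday, so the first Sunday is November 2 and the third is November 16.
1 March 2032 is a Monday, so Sundays fall on 7, 14, 21, 28; the last is March 28.
18 November 2031 lies within the daylight-saving period (16 November 2031 – 28 March 2032), so Orir is on daylight time, UTC+04:00.
10:45 Orir − 4h = 06:45 UTC.
1 November 2031 is a Saturday, so Fridays fall on 7, 14, 21, 28; the last is November 28.
1 February 2032 is a Sunday, so the first Sunday is February 1 and the third is February 15.
At the standard offset (UTC−01:30), 06:45 UTC − 1h30m = 05:15 Lumvand Republic standard time.
Daylight saving runs 28 November 2031 – 15 February 2032; the standard-time date in Lumvand Republic, 18 November 2031, is outside that window, so Lumvand Republic is on standard time at UTC−01:30.
06:45 UTC − 1h30m = 05:15 Lumvand Republic.

05:15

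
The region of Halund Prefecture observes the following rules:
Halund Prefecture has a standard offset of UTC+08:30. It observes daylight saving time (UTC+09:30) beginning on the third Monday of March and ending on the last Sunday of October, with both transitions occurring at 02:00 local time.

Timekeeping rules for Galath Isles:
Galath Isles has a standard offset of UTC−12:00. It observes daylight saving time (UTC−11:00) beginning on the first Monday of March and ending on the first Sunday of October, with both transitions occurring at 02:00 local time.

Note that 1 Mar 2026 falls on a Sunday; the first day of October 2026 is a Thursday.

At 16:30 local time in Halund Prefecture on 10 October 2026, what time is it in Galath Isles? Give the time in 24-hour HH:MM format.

19:00

1 March 2026 is a Sunday, so the first Monday is March 2 and the third is March 16.
1 October 2026 is a Thursday, so Sundays fall on 4, 11, 18, 25; the last is October 25.
Daylight saving runs 16 March – 25 October; 10 October 2026 is inside that window, so Halund Prefecture is at UTC+09:30.
16:30 Halund Prefecture − 9h30m = 07:00 UTC.
1 March 2026 is a Sunday, so the first Monday is March 2.
1 October 2026 is a Thursday, so the first Sunday is October 4.
At the standard offset (UTC−12:00), 07:00 UTC − 12h = 19:00 Galath Isles standard time (rolling into the previous day, 9 October 2026).
Daylight saving runs 2 March – 4 October; the standard-time date in Galath Isles, 9 October 2026, is outside that window, so Galath Isles is on standard time at UTC−12:00.
07:00 UTC − 12h = 19:00 Galath Isles (rolling into the previous day, 9 October 2026).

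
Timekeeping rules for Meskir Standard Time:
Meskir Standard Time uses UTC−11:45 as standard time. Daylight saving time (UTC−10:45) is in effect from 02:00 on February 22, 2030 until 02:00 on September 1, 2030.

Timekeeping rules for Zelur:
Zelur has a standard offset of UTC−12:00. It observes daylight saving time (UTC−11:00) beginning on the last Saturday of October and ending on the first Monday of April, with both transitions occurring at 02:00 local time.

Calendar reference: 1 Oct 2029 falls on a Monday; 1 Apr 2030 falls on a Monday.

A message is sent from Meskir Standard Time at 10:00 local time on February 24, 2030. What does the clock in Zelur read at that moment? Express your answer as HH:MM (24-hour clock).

Daylight saving runs 22 February – 1 September; February 24, 2030 is inside that window, so Meskir Standard Time is at UTC−10:45.
10:00 Meskir Standard Time + 10h45m = 20:45 UTC.
1 October 2029 is a Monday, so Saturdays fall on 6, 13, 20, 27; the last is October 27.
1 April 2030 is a Monday, so the first Monday is April 1.
At the standard offset (UTC−12:00), 20:45 UTC − 12h = 08:45 Zelur standard time.
The standard-time date in Zelur, February 24, 2030, lies within the daylight-saving period (27 October 2029 – 1 April 2030), so Zelur is on daylight time, UTC−11:00.
20:45 UTC − 11h = 09:45 Zelur.

09:45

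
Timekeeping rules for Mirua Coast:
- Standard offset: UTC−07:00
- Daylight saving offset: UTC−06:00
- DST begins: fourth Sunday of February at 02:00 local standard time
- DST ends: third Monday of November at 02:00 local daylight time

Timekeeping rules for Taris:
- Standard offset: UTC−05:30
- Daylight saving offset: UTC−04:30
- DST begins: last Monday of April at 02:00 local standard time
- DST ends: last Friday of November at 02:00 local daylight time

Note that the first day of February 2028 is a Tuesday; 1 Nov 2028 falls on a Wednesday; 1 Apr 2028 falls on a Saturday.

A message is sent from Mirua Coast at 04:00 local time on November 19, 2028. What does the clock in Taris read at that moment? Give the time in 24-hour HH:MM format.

1 February 2028 is a Tuesday, so the first Sunday is February 6 and the fourth is February 27.
1 November 2028 is a Wednesday, so the first Monday is November 6 and the third is November 20.
Daylight saving runs 27 February – 20 November; November 19, 2028 is inside that window, so Mirua Coast is at UTC−06:00.
04:00 Mirua Coast + 6h = 10:00 UTC.
1 April 2028 is a Saturday, so Mondays fall on 3, 10, 17, 24; the last is April 24.
1 November 2028 is a Wednesday, so Fridays fall on 3, 10, 17, 24; the last is November 24.
At the standard offset (UTC−05:30), 10:00 UTC − 5h30m = 04:30 Taris standard time.
The standard-time date in Taris, November 19, 2028, falls between 24 April and 24 November, so daylight saving is in effect and Taris is at UTC−04:30.
10:00 UTC − 4h30m = 05:30 Taris.

05:30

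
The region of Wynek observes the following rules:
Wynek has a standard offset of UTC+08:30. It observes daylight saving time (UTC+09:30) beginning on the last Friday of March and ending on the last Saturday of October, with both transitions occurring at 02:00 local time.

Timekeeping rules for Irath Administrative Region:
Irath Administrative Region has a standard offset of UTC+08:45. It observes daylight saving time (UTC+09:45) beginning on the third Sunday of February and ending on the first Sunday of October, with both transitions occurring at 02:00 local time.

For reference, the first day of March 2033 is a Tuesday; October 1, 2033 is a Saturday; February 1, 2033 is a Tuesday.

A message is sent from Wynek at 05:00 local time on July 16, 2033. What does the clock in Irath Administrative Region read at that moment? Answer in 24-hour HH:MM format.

05:15

1 March 2033 is a Tuesday, so Fridays fall on 4, 11, 18, 25; the last is March 25.
1 October 2033 is a Saturday, so Saturdays fall on 1, 8, 15, 22, 29; the last is October 29.
Daylight saving runs 25 March – 29 October; July 16, 2033 is inside that window, so Wynek is at UTC+09:30.
05:00 Wynek − 9h30m = 19:30 UTC (rolling into the previous day, 15 July 2033).
1 February 2033 is a Tuesday, so the first Sunday is February 6 and the third is February 20.
1 October 2033 is a Saturday, so the first Sunday is October 2.
At the standard offset (UTC+08:45), 19:30 UTC + 8h45m = 04:15 Irath Administrative Region standard time (rolling into the next day, 16 July 2033).
The standard-time date in Irath Administrative Region, July 16, 2033, lies within the daylight-saving period (20 February – 2 October), so Irath Administrative Region is on daylight time, UTC+09:45.
19:30 UTC + 9h45m = 05:15 Irath Administrative Region (rolling into the next day, 16 July 2033).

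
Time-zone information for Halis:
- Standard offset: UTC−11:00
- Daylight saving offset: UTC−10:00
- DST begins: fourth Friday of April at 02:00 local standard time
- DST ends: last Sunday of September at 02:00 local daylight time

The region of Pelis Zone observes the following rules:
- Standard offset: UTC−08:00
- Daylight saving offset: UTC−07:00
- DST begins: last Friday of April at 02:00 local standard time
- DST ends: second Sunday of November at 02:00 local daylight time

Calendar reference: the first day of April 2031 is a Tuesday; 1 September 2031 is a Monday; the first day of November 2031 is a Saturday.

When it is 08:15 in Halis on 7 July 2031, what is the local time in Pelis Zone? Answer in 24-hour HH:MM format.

11:15

1 April 2031 is a Tuesday, so the first Friday is April 4 and the fourth is April 25.
1 September 2031 is a Monday, so Sundays fall on 7, 14, 21, 28; the last is September 28.
7 July 2031 lies within the daylight-saving period (25 April – 28 September), so Halis is on daylight time, UTC−10:00.
08:15 Halis + 10h = 18:15 UTC.
1 April 2031 is a Tuesday, so Fridays fall on 4, 11, 18, 25; the last is April 25.
1 November 2031 is a Saturday, so the first Sunday is November 2 and the second is November 9.
At the standard offset (UTC−08:00), 18:15 UTC − 8h = 10:15 Pelis Zone standard time.
The standard-time date in Pelis Zone, 7 July 2031, falls between 25 April and 9 November, so daylight saving is in effect and Pelis Zone is at UTC−07:00.
18:15 UTC − 7h = 11:15 Pelis Zone.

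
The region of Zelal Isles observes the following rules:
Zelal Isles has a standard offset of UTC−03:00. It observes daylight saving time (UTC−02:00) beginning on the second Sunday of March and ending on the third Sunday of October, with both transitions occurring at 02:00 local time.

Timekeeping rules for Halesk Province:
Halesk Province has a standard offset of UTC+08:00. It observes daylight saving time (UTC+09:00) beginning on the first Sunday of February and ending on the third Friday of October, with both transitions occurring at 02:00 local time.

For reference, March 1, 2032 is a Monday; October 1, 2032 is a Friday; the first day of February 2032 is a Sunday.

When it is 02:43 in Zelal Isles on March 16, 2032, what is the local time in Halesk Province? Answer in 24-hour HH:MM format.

1 March 2032 is a Monday, so the first Sunday is March 7 and the second is March 14.
1 October 2032 is a Friday, so the first Sunday is October 3 and the third is October 17.
March 16, 2032 falls between 14 March and 17 October, so daylight saving is in effect and Zelal Isles is at UTC−02:00.
02:43 Zelal Isles + 2h = 04:43 UTC.
1 February 2032 is a Sunday, so the first Sunday is February 1.
1 October 2032 is a Friday, so the first Friday is October 1 and the third is October 15.
At the standard offset (UTC+08:00), 04:43 UTC + 8h = 12:43 Halesk Province standard time.
The standard-time date in Halesk Province, March 16, 2032, falls between 1 February and 15 October, so daylight saving is in effect and Halesk Province is at UTC+09:00.
04:43 UTC + 9h = 13:43 Halesk Province.

13:43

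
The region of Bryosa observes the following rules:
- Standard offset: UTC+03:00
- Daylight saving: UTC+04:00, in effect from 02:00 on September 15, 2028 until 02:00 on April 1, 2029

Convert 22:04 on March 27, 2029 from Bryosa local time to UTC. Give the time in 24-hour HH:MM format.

March 27, 2029 falls between 15 September 2028 and 1 April 2029, so daylight saving is in effect and Bryosa is at UTC+04:00.
22:04 local − 4h = 18:04 UTC.

18:04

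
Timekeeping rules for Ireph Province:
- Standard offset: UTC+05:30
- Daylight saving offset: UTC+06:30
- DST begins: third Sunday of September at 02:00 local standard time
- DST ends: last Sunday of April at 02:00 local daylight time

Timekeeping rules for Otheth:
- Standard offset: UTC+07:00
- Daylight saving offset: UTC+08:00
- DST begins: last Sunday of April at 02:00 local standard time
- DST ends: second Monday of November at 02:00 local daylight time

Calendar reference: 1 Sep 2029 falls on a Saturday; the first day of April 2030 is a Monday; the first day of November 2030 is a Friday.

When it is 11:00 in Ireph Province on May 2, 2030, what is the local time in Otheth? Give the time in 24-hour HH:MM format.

13:30

1 September 2029 is a Saturday, so the first Sunday is September 2 and the third is September 16.
1 April 2030 is a Monday, so Sundays fall on 7, 14, 21, 28; the last is April 28.
Daylight saving runs 16 September 2029 – 28 April 2030; May 2, 2030 is outside that window, so Ireph Province is on standard time at UTC+05:30.
11:00 Ireph Province − 5h30m = 05:30 UTC.
1 April 2030 is a Monday, so Sundays fall on 7, 14, 21, 28; the last is April 28.
1 November 2030 is a Friday, so the first Monday is November 4 and the second is November 11.
At the standard offset (UTC+07:00), 05:30 UTC + 7h = 12:30 Otheth standard time.
The standard-time date in Otheth, May 2, 2030, lies within the daylight-saving period (28 April – 11 November), so Otheth is on daylight time, UTC+08:00.
05:30 UTC + 8h = 13:30 Otheth.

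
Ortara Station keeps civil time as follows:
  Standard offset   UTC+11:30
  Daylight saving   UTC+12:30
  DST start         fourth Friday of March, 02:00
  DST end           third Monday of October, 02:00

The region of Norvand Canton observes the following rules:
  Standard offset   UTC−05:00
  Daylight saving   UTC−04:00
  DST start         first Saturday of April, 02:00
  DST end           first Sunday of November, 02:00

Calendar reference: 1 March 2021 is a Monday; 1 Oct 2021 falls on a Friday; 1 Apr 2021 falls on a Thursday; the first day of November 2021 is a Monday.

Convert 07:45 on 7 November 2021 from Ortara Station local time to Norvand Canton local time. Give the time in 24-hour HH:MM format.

16:15

1 March 2021 is a Monday, so the first Friday is March 5 and the fourth is March 26.
1 October 2021 is a Friday, so the first Monday is October 4 and the third is October 18.
7 November 2021 is outside the daylight-saving period (26 March – 18 October), so Ortara Station is on standard time, UTC+11:30.
07:45 Ortara Station − 11h30m = 20:15 UTC (rolling into the previous day, 6 November 2021).
1 April 2021 is a Thursday, so the first Saturday is April 3.
1 November 2021 is a Monday, so the first Sunday is November 7.
At the standard offset (UTC−05:00), 20:15 UTC − 5h = 15:15 Norvand Canton standard time.
The standard-time date in Norvand Canton, 6 November 2021, falls between 3 April and 7 November, so daylight saving is in effect and Norvand Canton is at UTC−04:00.
20:15 UTC − 4h = 16:15 Norvand Canton.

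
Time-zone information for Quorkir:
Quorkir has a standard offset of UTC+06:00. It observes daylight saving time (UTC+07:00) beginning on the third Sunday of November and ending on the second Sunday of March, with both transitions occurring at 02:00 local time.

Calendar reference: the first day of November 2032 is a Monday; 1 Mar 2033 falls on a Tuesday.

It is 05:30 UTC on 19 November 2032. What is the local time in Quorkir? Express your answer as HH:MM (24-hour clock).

1 November 2032 is a Monday, so the first Sunday is November 7 and the third is November 21.
1 March 2033 is a Tuesday, so the first Sunday is March 6 and the second is March 13.
At the standard offset (UTC+06:00), 05:30 UTC + 6h = 11:30 Quorkir standard time.
The standard-time date in Quorkir, 19 November 2032, is outside the daylight-saving period (21 November 2032 – 13 March 2033), so Quorkir is on standard time, UTC+06:00.
05:30 UTC + 6h = 11:30 local.

11:30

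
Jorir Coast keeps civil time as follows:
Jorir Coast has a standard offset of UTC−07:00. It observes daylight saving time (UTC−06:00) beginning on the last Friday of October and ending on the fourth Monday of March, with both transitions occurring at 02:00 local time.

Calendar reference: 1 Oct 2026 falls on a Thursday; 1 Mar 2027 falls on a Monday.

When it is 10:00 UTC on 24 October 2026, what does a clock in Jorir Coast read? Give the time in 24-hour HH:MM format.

1 October 2026 is a Thursday, so Fridays fall on 2, 9, 16, 23, 30; the last is October 30.
1 March 2027 is a Monday, so the first Monday is March 1 and the fourth is March 22.
At the standard offset (UTC−07:00), 10:00 UTC − 7h = 03:00 Jorir Coast standard time.
The standard-time date in Jorir Coast, 24 October 2026, does not fall between 30 October 2026 and 22 March 2027, so daylight saving is not in effect and Jorir Coast is at UTC−07:00.
10:00 UTC − 7h = 03:00 local.

03:00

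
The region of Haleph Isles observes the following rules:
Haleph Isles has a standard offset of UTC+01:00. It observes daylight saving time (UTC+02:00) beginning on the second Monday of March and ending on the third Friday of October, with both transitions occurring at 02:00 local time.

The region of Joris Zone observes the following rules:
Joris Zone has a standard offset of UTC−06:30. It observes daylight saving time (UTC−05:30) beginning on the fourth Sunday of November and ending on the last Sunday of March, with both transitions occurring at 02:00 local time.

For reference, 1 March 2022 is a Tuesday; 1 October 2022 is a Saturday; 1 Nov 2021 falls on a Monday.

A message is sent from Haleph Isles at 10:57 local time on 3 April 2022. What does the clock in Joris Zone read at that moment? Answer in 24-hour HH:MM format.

1 March 2022 is a Tuesday, so the first Monday is March 7 and the second is March 14.
1 October 2022 is a Saturday, so the first Friday is October 7 and the third is October 21.
3 April 2022 lies within the daylight-saving period (14 March – 21 October), so Haleph Isles is on daylight time, UTC+02:00.
10:57 Haleph Isles − 2h = 08:57 UTC.
1 November 2021 is a Monday, so the first Sunday is November 7 and the fourth is November 28.
1 March 2022 is a Tuesday, so Sundays fall on 6, 13, 20, 27; the last is March 27.
At the standard offset (UTC−06:30), 08:57 UTC − 6h30m = 02:27 Joris Zone standard time.
The standard-time date in Joris Zone, 3 April 2022, does not fall between 28 November 2021 and 27 March 2022, so daylight saving is not in effect and Joris Zone is at UTC−06:30.
08:57 UTC − 6h30m = 02:27 Joris Zone.

02:27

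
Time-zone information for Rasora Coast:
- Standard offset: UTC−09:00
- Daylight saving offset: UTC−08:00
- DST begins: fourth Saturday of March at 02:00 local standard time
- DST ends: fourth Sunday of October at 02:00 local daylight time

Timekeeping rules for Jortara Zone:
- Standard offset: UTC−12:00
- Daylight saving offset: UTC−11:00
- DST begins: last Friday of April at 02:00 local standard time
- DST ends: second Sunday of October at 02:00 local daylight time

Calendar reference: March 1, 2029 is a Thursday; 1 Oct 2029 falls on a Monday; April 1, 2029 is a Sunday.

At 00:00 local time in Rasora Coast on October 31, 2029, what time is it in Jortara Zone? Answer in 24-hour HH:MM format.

1 March 2029 is a Thursday, so the first Saturday is March 3 and the fourth is March 24.
1 October 2029 is a Monday, so the first Sunday is October 7 and the fourth is October 28.
October 31, 2029 is outside the daylight-saving period (24 March – 28 October), so Rasora Coast is on standard time, UTC−09:00.
00:00 Rasora Coast + 9h = 09:00 UTC.
1 April 2029 is a Sunday, so Fridays fall on 6, 13, 20, 27; the last is April 27.
1 October 2029 is a Monday, so the first Sunday is October 7 and the second is October 14.
At the standard offset (UTC−12:00), 09:00 UTC − 12h = 21:00 Jortara Zone standard time (rolling into the previous day, 30 October 2029).
The standard-time date in Jortara Zone, October 30, 2029, is outside the daylight-saving period (27 April – 14 October), so Jortara Zone is on standard time, UTC−12:00.
09:00 UTC − 12h = 21:00 Jortara Zone (rolling into the previous day, 30 October 2029).

21:00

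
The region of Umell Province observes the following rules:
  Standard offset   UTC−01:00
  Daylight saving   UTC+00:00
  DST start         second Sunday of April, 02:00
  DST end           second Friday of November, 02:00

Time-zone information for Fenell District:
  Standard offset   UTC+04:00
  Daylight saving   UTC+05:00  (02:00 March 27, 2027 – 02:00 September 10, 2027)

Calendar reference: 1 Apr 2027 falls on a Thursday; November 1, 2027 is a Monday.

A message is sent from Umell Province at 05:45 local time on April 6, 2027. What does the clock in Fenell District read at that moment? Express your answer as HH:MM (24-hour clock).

11:45

1 April 2027 is a Thursday, so the first Sunday is April 4 and the second is April 11.
1 November 2027 is a Monday, so the first Friday is November 5 and the second is November 12.
Daylight saving runs 11 April – 12 November; April 6, 2027 is outside that window, so Umell Province is on standard time at UTC−01:00.
05:45 Umell Province + 1h = 06:45 UTC.
At the standard offset (UTC+04:00), 06:45 UTC + 4h = 10:45 Fenell District standard time.
Daylight saving runs 27 March – 10 September; the standard-time date in Fenell District, April 6, 2027, is inside that window, so Fenell District is at UTC+05:00.
06:45 UTC + 5h = 11:45 Fenell District.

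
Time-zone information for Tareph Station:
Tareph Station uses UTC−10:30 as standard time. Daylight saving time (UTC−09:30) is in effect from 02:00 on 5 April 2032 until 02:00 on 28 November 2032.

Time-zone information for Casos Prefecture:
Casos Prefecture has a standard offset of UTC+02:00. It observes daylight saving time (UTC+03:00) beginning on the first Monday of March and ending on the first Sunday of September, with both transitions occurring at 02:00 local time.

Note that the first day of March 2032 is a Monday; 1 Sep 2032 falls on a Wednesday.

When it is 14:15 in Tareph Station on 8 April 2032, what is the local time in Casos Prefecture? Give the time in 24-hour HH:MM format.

8 April 2032 lies within the daylight-saving period (5 April – 28 November), so Tareph Station is on daylight time, UTC−09:30.
14:15 Tareph Station + 9h30m = 23:45 UTC.
1 March 2032 is a Monday, so the first Monday is March 1.
1 September 2032 is a Wednesday, so the first Sunday is September 5.
At the standard offset (UTC+02:00), 23:45 UTC + 2h = 01:45 Casos Prefecture standard time (rolling into the next day, 9 April 2032).
The standard-time date in Casos Prefecture, 9 April 2032, lies within the daylight-saving period (1 March – 5 September), so Casos Prefecture is on daylight time, UTC+03:00.
23:45 UTC + 3h = 02:45 Casos Prefecture (rolling into the next day, 9 April 2032).

02:45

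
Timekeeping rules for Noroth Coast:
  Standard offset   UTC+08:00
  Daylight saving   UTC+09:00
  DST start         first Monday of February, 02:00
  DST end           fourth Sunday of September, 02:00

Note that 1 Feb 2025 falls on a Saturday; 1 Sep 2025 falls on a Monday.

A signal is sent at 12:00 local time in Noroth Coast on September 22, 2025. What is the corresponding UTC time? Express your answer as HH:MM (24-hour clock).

03:00

1 February 2025 is a Saturday, so the first Monday is February 3.
1 September 2025 is a Monday, so the first Sunday is September 7 and the fourth is September 28.
September 22, 2025 lies within the daylight-saving period (3 February – 28 September), so Noroth Coast is on daylight time, UTC+09:00.
12:00 local − 9h = 03:00 UTC.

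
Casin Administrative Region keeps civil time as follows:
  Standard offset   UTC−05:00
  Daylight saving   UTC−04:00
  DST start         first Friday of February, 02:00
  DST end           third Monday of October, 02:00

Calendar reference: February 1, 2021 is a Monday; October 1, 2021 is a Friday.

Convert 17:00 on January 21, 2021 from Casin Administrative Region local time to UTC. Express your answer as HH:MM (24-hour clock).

1 February 2021 is a Monday, so the first Friday is February 5.
1 October 2021 is a Friday, so the first Monday is October 4 and the third is October 18.
January 21, 2021 does not fall between 5 February and 18 October, so daylight saving is not in effect and Casin Administrative Region is at UTC−05:00.
17:00 local + 5h = 22:00 UTC.

22:00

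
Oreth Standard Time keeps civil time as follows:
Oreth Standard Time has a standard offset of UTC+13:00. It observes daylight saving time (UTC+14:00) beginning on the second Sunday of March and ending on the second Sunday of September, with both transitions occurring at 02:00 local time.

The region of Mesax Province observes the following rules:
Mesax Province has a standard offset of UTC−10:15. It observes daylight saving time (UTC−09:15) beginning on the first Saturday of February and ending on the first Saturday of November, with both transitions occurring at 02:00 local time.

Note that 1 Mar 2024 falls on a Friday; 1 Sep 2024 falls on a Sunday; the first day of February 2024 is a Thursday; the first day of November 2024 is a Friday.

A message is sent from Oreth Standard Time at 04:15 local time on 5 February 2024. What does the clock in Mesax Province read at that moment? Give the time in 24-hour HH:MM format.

06:00

1 March 2024 is a Friday, so the first Sunday is March 3 and the second is March 10.
1 September 2024 is a Sunday, so the first Sunday is September 1 and the second is September 8.
5 February 2024 is outside the daylight-saving period (10 March – 8 September), so Oreth Standard Time is on standard time, UTC+13:00.
04:15 Oreth Standard Time − 13h = 15:15 UTC (rolling into the previous day, 4 February 2024).
1 February 2024 is a Thursday, so the first Saturday is February 3.
1 November 2024 is a Friday, so the first Saturday is November 2.
At the standard offset (UTC−10:15), 15:15 UTC − 10h15m = 05:00 Mesax Province standard time.
Daylight saving runs 3 February – 2 November; the standard-time date in Mesax Province, 4 February 2024, is inside that window, so Mesax Province is at UTC−09:15.
15:15 UTC − 9h15m = 06:00 Mesax Province.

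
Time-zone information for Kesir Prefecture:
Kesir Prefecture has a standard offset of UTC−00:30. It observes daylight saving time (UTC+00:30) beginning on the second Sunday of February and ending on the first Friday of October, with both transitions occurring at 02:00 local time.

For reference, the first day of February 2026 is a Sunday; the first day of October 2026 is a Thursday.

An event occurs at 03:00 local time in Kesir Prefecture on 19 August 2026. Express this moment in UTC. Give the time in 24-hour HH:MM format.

1 February 2026 is a Sunday, so the first Sunday is February 1 and the second is February 8.
1 October 2026 is a Thursday, so the first Friday is October 2.
Daylight saving runs 8 February – 2 October; 19 August 2026 is inside that window, so Kesir Prefecture is at UTC+00:30.
03:00 local − 0h30m = 02:30 UTC.

02:30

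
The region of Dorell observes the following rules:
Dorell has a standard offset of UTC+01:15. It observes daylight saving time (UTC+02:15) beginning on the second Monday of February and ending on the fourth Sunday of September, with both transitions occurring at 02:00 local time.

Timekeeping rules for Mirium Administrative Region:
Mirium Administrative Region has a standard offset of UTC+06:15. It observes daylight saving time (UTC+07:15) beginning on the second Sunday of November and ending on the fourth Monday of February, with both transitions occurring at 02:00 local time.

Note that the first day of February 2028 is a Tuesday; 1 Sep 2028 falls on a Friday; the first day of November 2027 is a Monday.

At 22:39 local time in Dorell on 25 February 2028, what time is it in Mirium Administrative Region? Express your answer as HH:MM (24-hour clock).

1 February 2028 is a Tuesday, so the first Monday is February 7 and the second is February 14.
1 September 2028 is a Friday, so the first Sunday is September 3 and the fourth is September 24.
25 February 2028 falls between 14 February and 24 September, so daylight saving is in effect and Dorell is at UTC+02:15.
22:39 Dorell − 2h15m = 20:24 UTC.
1 November 2027 is a Monday, so the first Sunday is November 7 and the second is November 14.
1 February 2028 is a Tuesday, so the first Monday is February 7 and the fourth is February 28.
At the standard offset (UTC+06:15), 20:24 UTC + 6h15m = 02:39 Mirium Administrative Region standard time (rolling into the next day, 26 February 2028).
Daylight saving runs 14 November 2027 – 28 February 2028; the standard-time date in Mirium Administrative Region, 26 February 2028, is inside that window, so Mirium Administrative Region is at UTC+07:15.
20:24 UTC + 7h15m = 03:39 Mirium Administrative Region (rolling into the next day, 26 February 2028).

03:39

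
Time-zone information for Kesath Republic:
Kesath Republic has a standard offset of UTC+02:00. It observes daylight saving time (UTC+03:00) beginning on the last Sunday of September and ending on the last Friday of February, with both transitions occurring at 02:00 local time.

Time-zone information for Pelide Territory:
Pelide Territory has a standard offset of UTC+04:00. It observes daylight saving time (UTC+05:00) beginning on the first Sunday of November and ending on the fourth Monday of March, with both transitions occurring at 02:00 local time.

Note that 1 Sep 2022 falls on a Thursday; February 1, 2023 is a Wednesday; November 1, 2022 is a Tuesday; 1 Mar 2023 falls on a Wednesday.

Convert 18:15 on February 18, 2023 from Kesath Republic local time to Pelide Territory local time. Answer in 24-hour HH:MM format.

20:15

1 September 2022 is a Thursday, so Sundays fall on 4, 11, 18, 25; the last is September 25.
1 February 2023 is a Wednesday, so Fridays fall on 3, 10, 17, 24; the last is February 24.
February 18, 2023 lies within the daylight-saving period (25 September 2022 – 24 February 2023), so Kesath Republic is on daylight time, UTC+03:00.
18:15 Kesath Republic − 3h = 15:15 UTC.
1 November 2022 is a Tuesday, so the first Sunday is November 6.
1 March 2023 is a Wednesday, so the first Monday is March 6 and the fourth is March 27.
At the standard offset (UTC+04:00), 15:15 UTC + 4h = 19:15 Pelide Territory standard time.
Daylight saving runs 6 November 2022 – 27 March 2023; the standard-time date in Pelide Territory, February 18, 2023, is inside that window, so Pelide Territory is at UTC+05:00.
15:15 UTC + 5h = 20:15 Pelide Territory.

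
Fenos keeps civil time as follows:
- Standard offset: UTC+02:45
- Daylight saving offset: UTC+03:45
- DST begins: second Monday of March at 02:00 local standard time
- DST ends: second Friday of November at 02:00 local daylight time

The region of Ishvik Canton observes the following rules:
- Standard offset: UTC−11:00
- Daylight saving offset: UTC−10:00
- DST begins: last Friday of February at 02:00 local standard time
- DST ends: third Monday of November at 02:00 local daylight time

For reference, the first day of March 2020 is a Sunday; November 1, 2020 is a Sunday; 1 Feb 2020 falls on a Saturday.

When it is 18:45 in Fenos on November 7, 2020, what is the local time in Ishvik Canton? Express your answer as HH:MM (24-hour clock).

1 March 2020 is a Sunday, so the first Monday is March 2 and the second is March 9.
1 November 2020 is a Sunday, so the first Friday is November 6 and the second is November 13.
November 7, 2020 lies within the daylight-saving period (9 March – 13 November), so Fenos is on daylight time, UTC+03:45.
18:45 Fenos − 3h45m = 15:00 UTC.
1 February 2020 is a Saturday, so Fridays fall on 7, 14, 21, 28; the last is February 28.
1 November 2020 is a Sunday, so the first Monday is November 2 and the third is November 16.
At the standard offset (UTC−11:00), 15:00 UTC − 11h = 04:00 Ishvik Canton standard time.
Daylight saving runs 28 February – 16 November; the standard-time date in Ishvik Canton, November 7, 2020, is inside that window, so Ishvik Canton is at UTC−10:00.
15:00 UTC − 10h = 05:00 Ishvik Canton.

05:00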